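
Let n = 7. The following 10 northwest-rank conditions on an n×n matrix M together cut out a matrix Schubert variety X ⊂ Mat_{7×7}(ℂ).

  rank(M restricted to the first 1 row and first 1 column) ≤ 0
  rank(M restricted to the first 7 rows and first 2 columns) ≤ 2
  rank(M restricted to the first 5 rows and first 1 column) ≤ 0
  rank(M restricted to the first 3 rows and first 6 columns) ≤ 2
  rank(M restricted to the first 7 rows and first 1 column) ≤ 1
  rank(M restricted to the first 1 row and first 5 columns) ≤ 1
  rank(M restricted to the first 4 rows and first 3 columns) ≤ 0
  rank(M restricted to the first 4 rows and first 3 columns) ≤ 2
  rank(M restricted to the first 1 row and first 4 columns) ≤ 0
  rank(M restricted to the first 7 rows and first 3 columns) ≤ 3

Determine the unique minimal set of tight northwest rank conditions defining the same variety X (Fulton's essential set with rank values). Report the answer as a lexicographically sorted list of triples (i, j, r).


The tightest implied rank at each (i,j), from the 10 conditions:

  i=1: 0  0  0  0  1  1  1
  i=2: 0  0  0  1  2  2  2
  i=3: 0  0  0  1  2  2  3
  i=4: 0  0  0  1  2  3  4
  i=5: 0  1  1  2  3  4  5
  i=6: 1  2  2  3  4  5  6
  i=7: 1  2  3  4  5  6  7

hence w(1..7) = (5, 4, 7, 6, 2, 1, 3).

Rothe diagram D(w) (15 cells), 4 SE-corners (essential conditions):

[(1, 4, 0), (3, 6, 2), (4, 3, 0), (5, 1, 0)]


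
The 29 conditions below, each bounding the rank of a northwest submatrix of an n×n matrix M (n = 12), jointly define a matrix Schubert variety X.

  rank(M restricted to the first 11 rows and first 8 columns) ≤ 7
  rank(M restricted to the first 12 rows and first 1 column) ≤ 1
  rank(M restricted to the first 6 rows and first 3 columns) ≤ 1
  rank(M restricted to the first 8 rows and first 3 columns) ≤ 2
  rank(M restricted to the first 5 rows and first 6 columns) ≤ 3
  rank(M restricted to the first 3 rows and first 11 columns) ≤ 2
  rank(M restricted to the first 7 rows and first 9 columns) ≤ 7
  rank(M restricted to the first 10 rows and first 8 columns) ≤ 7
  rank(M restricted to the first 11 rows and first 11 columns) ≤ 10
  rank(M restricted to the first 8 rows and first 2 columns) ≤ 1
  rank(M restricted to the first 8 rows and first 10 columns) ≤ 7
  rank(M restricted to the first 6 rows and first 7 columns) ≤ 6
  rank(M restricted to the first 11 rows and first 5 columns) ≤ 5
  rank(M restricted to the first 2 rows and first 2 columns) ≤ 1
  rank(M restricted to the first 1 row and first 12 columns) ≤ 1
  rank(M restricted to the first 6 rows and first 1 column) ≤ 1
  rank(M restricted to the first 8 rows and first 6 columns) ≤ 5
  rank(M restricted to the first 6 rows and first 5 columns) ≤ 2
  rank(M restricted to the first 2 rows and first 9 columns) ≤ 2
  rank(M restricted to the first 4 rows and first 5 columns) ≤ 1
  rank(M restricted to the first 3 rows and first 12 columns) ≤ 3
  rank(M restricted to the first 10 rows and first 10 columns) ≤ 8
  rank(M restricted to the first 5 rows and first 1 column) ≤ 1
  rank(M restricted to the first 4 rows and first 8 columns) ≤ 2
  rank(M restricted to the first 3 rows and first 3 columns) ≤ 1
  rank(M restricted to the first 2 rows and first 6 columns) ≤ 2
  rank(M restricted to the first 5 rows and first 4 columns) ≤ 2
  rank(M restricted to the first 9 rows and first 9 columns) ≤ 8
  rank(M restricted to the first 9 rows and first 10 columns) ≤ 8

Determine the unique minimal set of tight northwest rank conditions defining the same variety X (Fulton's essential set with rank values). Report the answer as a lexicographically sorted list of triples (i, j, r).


Reconstructing r_w from the 29 given conditions:

  row 1: 1, 1, 1, 1, 1, 1, 1, 1, 1, 1, 1, 1
  row 2: 1, 1, 1, 1, 1, 2, 2, 2, 2, 2, 2, 2
  row 3: 1, 1, 1, 1, 1, 2, 2, 2, 2, 2, 2, 3
  row 4: 1, 1, 1, 1, 1, 2, 2, 2, 3, 3, 3, 4
  row 5: 1, 1, 1, 2, 2, 3, 3, 3, 4, 4, 4, 5
  row 6: 1, 1, 1, 2, 2, 3, 4, 4, 5, 5, 5, 6
  row 7: 1, 1, 2, 3, 3, 4, 5, 5, 6, 6, 6, 7
  row 8: 1, 1, 2, 3, 4, 5, 6, 6, 7, 7, 7, 8
  row 9: 1, 2, 3, 4, 5, 6, 7, 7, 8, 8, 8, 9
  row 10: 1, 2, 3, 4, 5, 6, 7, 7, 8, 8, 9, 10
  row 11: 1, 2, 3, 4, 5, 6, 7, 7, 8, 9, 10, 11
  row 12: 1, 2, 3, 4, 5, 6, 7, 8, 9, 10, 11, 12

giving w = (1, 6, 12, 9, 4, 7, 3, 5, 2, 11, 10, 8) via Δ²R.

Rothe diagram D(w) (29 cells), 8 SE-corners (essential conditions):

[(3, 11, 2), (4, 5, 1), (4, 8, 2), (6, 3, 1), (6, 5, 2), (8, 2, 1), (10, 10, 8), (11, 8, 7)]


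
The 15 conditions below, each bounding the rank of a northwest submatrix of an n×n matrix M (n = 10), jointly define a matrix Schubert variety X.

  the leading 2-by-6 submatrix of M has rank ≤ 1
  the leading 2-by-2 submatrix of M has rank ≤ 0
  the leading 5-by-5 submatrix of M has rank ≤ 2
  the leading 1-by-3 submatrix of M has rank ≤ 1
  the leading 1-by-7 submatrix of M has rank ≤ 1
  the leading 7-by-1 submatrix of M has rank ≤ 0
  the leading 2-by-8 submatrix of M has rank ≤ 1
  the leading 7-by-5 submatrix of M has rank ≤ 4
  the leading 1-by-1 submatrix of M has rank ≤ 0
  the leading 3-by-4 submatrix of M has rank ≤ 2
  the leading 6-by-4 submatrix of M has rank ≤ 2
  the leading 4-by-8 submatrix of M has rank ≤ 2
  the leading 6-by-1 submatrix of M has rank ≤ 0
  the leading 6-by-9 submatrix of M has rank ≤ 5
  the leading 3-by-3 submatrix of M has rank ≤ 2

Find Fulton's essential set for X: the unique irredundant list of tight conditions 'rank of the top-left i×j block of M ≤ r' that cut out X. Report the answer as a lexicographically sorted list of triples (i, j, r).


Reconstructing r_w from the 15 given conditions:

  i=1: 0 0 1 1 1 1 1 1 1 1
  i=2: 0 0 1 1 1 1 1 1 2 2
  i=3: 0 1 2 2 2 2 2 2 3 3
  i=4: 0 1 2 2 2 2 2 2 3 4
  i=5: 0 1 2 2 2 3 3 3 4 5
  i=6: 0 1 2 2 3 4 4 4 5 6
  i=7: 0 1 2 3 4 5 5 5 6 7
  i=8: 1 2 3 4 5 6 6 6 7 8
  i=9: 1 2 3 4 5 6 7 7 8 9
  i=10: 1 2 3 4 5 6 7 8 9 10

the unique w with this rank table is (3, 9, 2, 10, 6, 5, 4, 1, 7, 8).

6 SE-corners of the 22-cell Rothe diagram give Ess(w):

[(2, 2, 0), (2, 8, 1), (4, 8, 2), (5, 5, 2), (6, 4, 2), (7, 1, 0)]


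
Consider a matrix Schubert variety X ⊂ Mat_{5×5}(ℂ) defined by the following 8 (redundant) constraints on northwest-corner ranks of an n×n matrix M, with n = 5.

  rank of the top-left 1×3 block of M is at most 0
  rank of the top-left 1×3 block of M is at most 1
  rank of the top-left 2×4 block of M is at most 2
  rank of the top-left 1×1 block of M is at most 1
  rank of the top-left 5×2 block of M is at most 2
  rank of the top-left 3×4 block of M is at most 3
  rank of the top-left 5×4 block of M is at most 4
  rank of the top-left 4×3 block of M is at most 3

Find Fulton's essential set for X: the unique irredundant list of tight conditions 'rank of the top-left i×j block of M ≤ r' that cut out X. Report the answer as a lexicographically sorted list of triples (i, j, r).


Propagating the 8 rank bounds to every northwest block:

  0 | 0 | 0 | 1 | 1
  1 | 1 | 1 | 2 | 2
  1 | 2 | 2 | 3 | 3
  1 | 2 | 3 | 4 | 4
  1 | 2 | 3 | 4 | 5

so w = (4, 1, 2, 3, 5).

|D(w)|=3, |Ess(w)|=1:

[(1, 3, 0)]


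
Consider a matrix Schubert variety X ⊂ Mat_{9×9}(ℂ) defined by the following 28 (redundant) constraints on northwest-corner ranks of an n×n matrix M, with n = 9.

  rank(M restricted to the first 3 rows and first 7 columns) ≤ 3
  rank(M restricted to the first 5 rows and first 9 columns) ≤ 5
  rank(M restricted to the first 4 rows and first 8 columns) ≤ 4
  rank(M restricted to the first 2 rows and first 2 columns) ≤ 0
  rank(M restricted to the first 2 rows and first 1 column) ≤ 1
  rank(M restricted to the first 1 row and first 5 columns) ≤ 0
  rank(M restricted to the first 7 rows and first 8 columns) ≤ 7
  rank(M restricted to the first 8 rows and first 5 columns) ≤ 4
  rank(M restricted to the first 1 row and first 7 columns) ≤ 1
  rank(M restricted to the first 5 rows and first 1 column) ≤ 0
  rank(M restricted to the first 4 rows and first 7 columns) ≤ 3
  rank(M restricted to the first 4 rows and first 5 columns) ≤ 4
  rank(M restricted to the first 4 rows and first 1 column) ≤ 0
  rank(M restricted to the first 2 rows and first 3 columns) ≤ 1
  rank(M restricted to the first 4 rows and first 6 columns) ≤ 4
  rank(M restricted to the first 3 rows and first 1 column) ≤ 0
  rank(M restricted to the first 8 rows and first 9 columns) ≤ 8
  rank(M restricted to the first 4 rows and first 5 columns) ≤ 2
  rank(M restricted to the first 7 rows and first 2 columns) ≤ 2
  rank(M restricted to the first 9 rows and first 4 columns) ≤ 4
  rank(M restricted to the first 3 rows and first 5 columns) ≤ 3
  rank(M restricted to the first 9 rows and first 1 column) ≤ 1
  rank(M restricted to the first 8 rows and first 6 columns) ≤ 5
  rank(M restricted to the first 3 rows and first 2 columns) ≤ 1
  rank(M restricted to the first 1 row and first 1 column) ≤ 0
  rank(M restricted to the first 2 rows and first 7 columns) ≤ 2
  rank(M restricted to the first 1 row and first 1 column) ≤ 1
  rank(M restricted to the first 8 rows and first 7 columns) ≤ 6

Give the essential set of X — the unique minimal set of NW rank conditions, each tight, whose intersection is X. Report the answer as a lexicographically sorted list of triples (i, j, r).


Reconstructing r_w from the 28 given conditions:

  R[1]: 0  0  0  0  0  1  1  1  1
  R[2]: 0  0  1  1  1  2  2  2  2
  R[3]: 0  1  2  2  2  3  3  3  3
  R[4]: 0  1  2  2  2  3  3  4  4
  R[5]: 0  1  2  3  3  4  4  5  5
  R[6]: 1  2  3  4  4  5  5  6  6
  R[7]: 1  2  3  4  4  5  6  7  7
  R[8]: 1  2  3  4  4  5  6  7  8
  R[9]: 1  2  3  4  5  6  7  8  9

giving w = (6, 3, 2, 8, 4, 1, 7, 9, 5) via Δ²R.

ℓ(w)=15; the 6 essential cells (i,j,r):

[(1, 5, 0), (2, 2, 0), (4, 5, 2), (4, 7, 3), (5, 1, 0), (8, 5, 4)]


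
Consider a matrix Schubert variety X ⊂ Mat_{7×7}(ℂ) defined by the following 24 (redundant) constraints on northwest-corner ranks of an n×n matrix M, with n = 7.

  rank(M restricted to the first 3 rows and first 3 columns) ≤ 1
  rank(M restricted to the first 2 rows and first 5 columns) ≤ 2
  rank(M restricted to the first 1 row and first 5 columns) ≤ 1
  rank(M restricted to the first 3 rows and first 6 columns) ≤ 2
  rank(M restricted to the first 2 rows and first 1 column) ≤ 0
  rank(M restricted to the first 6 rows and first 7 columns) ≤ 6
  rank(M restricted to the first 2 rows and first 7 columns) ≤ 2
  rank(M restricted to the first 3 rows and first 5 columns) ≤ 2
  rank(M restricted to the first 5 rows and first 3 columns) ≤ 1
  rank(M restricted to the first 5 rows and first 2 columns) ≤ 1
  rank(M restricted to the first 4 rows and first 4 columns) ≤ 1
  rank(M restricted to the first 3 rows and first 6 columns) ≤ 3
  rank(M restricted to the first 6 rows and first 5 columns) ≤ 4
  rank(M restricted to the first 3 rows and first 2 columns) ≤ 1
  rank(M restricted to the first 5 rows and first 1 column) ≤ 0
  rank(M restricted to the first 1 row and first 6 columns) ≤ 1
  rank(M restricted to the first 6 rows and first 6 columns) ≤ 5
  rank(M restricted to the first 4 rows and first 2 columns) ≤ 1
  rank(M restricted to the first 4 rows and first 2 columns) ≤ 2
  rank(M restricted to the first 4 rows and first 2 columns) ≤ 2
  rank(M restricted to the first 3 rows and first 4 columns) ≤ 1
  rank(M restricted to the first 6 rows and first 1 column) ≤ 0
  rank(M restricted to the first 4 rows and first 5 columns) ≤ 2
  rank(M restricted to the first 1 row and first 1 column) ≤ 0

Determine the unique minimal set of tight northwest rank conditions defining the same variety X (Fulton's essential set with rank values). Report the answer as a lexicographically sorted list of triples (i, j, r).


Propagating the 24 rank bounds to every northwest block:

  R[1]: 0 1 1 1 1 1 1
  R[2]: 0 1 1 1 2 2 2
  R[3]: 0 1 1 1 2 2 3
  R[4]: 0 1 1 1 2 3 4
  R[5]: 0 1 1 2 3 4 5
  R[6]: 0 1 2 3 4 5 6
  R[7]: 1 2 3 4 5 6 7

hence w(1..7) = (2, 5, 7, 6, 4, 3, 1).

ℓ(w)=14; the 4 essential cells (i,j,r):

[(3, 6, 2), (4, 4, 1), (5, 3, 1), (6, 1, 0)]


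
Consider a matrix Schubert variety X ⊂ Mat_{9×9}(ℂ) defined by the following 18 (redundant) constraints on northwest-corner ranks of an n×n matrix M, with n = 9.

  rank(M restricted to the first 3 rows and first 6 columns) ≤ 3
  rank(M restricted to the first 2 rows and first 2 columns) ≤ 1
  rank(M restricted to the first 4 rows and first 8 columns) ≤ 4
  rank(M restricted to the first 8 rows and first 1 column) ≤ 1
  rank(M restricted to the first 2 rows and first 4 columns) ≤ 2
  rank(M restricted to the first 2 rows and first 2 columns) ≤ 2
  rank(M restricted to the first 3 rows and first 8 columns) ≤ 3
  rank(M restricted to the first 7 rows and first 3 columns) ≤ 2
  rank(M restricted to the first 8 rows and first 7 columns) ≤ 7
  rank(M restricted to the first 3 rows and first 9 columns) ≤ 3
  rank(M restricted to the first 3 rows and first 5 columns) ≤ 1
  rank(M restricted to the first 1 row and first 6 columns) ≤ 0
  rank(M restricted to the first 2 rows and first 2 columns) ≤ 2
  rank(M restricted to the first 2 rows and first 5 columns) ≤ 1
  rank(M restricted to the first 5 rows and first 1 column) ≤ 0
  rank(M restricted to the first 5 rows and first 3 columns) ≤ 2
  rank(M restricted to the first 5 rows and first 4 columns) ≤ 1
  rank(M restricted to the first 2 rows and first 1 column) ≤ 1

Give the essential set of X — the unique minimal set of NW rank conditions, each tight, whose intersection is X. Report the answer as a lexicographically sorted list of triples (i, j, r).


Recovering R(i,j) via the rank-extension bound from the 18 conditions:

  row 1: 0  0  0  0  0  0  1  1  1
  row 2: 0  1  1  1  1  1  2  2  2
  row 3: 0  1  1  1  1  2  3  3  3
  row 4: 0  1  1  1  2  3  4  4  4
  row 5: 0  1  1  1  2  3  4  5  5
  row 6: 1  2  2  2  3  4  5  6  6
  row 7: 1  2  2  3  4  5  6  7  7
  row 8: 1  2  3  4  5  6  7  8  8
  row 9: 1  2  3  4  5  6  7  8  9

the unique w with this rank table is (7, 2, 6, 5, 8, 1, 4, 3, 9).

5 SE-corners of the 18-cell Rothe diagram give Ess(w):

[(1, 6, 0), (3, 5, 1), (5, 1, 0), (5, 4, 1), (7, 3, 2)]


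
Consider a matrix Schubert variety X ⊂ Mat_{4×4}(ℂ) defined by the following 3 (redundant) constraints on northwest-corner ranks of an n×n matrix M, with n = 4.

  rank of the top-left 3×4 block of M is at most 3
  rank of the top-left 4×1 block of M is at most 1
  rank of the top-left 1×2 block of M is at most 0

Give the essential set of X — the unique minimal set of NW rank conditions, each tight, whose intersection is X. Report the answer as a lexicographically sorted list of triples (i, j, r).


Reconstructing r_w from the 3 given conditions:

  R[1]: 0 0 1 1
  R[2]: 1 1 2 2
  R[3]: 1 2 3 3
  R[4]: 1 2 3 4

hence w(1..4) = (3, 1, 2, 4).

1 SE-corner of the 2-cell Rothe diagram gives Ess(w):

[(1, 2, 0)]


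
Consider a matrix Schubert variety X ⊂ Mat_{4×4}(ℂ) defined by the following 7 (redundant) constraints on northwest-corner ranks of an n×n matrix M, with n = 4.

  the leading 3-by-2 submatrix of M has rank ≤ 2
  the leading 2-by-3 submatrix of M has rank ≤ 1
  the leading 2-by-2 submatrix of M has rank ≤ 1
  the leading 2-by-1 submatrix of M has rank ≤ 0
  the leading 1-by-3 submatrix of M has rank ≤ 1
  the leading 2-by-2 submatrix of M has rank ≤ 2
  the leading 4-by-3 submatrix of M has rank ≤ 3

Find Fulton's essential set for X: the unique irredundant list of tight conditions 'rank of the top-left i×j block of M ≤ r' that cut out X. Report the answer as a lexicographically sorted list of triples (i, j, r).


Recovering R(i,j) via the rank-extension bound from the 7 conditions:

  row 1: 0 | 1 | 1 | 1
  row 2: 0 | 1 | 1 | 2
  row 3: 1 | 2 | 2 | 3
  row 4: 1 | 2 | 3 | 4

the unique w with this rank table is (2, 4, 1, 3).

2 SE-corners of the 3-cell Rothe diagram give Ess(w):

[(2, 1, 0), (2, 3, 1)]


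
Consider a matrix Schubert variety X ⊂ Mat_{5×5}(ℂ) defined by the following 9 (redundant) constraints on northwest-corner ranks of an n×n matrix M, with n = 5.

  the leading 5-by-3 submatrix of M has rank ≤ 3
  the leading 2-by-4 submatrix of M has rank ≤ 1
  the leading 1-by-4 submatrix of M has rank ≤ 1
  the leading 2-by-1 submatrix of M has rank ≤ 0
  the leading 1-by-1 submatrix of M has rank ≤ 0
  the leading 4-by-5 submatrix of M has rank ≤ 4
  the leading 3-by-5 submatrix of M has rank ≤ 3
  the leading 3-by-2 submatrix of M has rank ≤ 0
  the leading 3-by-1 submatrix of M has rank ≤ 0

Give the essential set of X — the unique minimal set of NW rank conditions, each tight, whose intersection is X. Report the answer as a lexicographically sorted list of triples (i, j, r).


Recovering R(i,j) via the rank-extension bound from the 9 conditions:

  row 1: 0  0  1  1  1
  row 2: 0  0  1  1  2
  row 3: 0  0  1  2  3
  row 4: 1  1  2  3  4
  row 5: 1  2  3  4  5

hence w(1..5) = (3, 5, 4, 1, 2).

ℓ(w)=7; the 2 essential cells (i,j,r):

[(2, 4, 1), (3, 2, 0)]


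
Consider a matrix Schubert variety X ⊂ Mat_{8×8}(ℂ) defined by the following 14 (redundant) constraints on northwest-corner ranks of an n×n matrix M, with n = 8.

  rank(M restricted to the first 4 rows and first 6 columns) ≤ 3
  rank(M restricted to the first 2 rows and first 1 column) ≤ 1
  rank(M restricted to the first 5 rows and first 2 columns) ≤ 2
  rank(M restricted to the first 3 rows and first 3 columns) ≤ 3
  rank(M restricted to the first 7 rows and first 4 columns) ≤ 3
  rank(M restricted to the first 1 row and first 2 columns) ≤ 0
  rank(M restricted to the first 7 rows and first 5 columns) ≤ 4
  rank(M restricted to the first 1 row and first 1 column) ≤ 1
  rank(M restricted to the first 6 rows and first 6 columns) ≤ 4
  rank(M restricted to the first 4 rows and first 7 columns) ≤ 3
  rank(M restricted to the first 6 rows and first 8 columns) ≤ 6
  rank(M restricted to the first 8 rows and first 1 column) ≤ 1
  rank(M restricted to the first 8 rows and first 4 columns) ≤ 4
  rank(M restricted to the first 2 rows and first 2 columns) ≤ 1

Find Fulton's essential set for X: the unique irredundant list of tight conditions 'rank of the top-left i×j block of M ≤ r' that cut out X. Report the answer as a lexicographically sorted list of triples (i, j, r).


The tightest implied rank at each (i,j), from the 14 conditions:

  i=1: 0  0  1  1  1  1  1  1
  i=2: 1  1  2  2  2  2  2  2
  i=3: 1  2  3  3  3  3  3  3
  i=4: 1  2  3  3  3  3  3  4
  i=5: 1  2  3  3  4  4  4  5
  i=6: 1  2  3  3  4  4  5  6
  i=7: 1  2  3  3  4  5  6  7
  i=8: 1  2  3  4  5  6  7  8

the unique w with this rank table is (3, 1, 2, 8, 5, 7, 6, 4).

Rothe diagram D(w) (10 cells), 4 SE-corners (essential conditions):

[(1, 2, 0), (4, 7, 3), (6, 6, 4), (7, 4, 3)]


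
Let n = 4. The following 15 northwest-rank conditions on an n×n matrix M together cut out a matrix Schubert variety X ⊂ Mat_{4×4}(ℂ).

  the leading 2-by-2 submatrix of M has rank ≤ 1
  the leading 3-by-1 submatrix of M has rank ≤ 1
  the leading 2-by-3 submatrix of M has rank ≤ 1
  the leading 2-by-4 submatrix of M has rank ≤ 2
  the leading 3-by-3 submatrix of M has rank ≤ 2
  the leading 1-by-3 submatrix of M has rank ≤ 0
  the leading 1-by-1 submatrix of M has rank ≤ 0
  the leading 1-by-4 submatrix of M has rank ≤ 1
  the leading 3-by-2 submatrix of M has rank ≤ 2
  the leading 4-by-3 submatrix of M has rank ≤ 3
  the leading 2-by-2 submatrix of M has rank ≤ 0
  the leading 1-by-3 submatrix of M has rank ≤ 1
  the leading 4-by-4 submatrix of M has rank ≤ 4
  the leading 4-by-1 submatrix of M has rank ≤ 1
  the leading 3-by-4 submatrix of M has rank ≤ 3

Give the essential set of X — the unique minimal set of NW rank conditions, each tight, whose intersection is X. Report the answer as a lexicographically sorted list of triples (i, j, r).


Reconstructing r_w from the 15 given conditions:

  i=1: 0, 0, 0, 1
  i=2: 0, 0, 1, 2
  i=3: 1, 1, 2, 3
  i=4: 1, 2, 3, 4

so w = (4, 3, 1, 2).

D(w) has 5 cells with 2 SE-corners; essential set:

[(1, 3, 0), (2, 2, 0)]


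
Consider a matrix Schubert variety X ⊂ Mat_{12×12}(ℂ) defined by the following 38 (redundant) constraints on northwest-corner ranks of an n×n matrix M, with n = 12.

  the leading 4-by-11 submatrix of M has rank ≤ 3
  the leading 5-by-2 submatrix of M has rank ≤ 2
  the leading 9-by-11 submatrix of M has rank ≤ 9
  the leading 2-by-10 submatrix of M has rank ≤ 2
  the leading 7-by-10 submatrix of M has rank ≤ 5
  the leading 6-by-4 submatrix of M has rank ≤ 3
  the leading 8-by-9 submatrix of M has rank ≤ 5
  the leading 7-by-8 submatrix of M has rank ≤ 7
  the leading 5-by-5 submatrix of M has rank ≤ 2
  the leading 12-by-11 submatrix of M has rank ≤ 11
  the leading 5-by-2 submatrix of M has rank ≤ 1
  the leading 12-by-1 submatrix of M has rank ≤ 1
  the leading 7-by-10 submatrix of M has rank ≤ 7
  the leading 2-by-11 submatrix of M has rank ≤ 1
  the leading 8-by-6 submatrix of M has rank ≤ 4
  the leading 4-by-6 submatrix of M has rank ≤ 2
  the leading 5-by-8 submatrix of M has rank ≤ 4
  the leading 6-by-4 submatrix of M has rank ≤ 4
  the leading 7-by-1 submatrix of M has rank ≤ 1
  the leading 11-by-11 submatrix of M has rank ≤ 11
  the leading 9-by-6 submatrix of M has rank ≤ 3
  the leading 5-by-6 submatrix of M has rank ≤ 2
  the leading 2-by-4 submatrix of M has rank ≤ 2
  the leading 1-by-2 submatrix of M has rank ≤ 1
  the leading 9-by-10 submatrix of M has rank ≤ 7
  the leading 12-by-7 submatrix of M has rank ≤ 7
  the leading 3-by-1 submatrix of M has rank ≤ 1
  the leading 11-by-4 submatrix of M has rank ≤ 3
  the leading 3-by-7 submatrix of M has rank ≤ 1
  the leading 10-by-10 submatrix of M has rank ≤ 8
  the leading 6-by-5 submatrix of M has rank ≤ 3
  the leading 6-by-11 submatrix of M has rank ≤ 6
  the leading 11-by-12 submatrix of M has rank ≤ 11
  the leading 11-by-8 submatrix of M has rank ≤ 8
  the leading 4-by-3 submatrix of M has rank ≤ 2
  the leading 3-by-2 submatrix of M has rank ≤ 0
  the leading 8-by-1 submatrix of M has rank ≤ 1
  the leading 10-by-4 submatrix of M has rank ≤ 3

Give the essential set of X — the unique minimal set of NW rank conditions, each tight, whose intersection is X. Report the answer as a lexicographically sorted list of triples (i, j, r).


Reconstructing r_w from the 38 given conditions:

  row 1: 0, 0, 1, 1, 1, 1, 1, 1, 1, 1, 1, 1
  row 2: 0, 0, 1, 1, 1, 1, 1, 1, 1, 1, 1, 2
  row 3: 0, 0, 1, 1, 1, 1, 1, 2, 2, 2, 2, 3
  row 4: 1, 1, 2, 2, 2, 2, 2, 3, 3, 3, 3, 4
  row 5: 1, 1, 2, 2, 2, 2, 3, 4, 4, 4, 4, 5
  row 6: 1, 2, 3, 3, 3, 3, 4, 5, 5, 5, 5, 6
  row 7: 1, 2, 3, 3, 3, 3, 4, 5, 5, 5, 6, 7
  row 8: 1, 2, 3, 3, 3, 3, 4, 5, 5, 6, 7, 8
  row 9: 1, 2, 3, 3, 3, 3, 4, 5, 6, 7, 8, 9
  row 10: 1, 2, 3, 3, 4, 4, 5, 6, 7, 8, 9, 10
  row 11: 1, 2, 3, 3, 4, 5, 6, 7, 8, 9, 10, 11
  row 12: 1, 2, 3, 4, 5, 6, 7, 8, 9, 10, 11, 12

the unique w with this rank table is (3, 12, 8, 1, 7, 2, 11, 10, 9, 5, 6, 4).

Fulton essential set (9 of the 36 Rothe cells):

[(2, 11, 1), (3, 2, 0), (3, 7, 1), (5, 2, 1), (5, 6, 2), (7, 10, 5), (8, 9, 5), (9, 6, 3), (11, 4, 3)]


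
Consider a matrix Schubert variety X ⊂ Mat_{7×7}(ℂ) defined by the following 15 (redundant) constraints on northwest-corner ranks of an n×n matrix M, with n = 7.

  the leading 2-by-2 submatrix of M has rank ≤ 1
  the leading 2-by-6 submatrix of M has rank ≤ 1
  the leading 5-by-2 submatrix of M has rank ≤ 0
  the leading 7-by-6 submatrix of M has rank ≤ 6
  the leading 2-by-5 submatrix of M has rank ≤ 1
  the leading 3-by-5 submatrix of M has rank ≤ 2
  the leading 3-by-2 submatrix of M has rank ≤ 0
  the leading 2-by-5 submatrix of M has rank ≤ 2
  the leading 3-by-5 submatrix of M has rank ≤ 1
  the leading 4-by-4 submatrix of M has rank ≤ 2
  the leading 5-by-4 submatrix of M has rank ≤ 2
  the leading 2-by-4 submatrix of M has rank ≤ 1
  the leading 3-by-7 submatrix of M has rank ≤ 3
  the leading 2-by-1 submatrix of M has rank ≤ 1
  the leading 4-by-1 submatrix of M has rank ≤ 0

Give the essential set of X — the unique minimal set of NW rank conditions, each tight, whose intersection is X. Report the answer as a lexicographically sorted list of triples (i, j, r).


Rank table r_w(7×7) implied by the 15 constraints:

  R[1]: 0 | 0 | 1 | 1 | 1 | 1 | 1
  R[2]: 0 | 0 | 1 | 1 | 1 | 1 | 2
  R[3]: 0 | 0 | 1 | 1 | 1 | 2 | 3
  R[4]: 0 | 0 | 1 | 2 | 2 | 3 | 4
  R[5]: 0 | 0 | 1 | 2 | 3 | 4 | 5
  R[6]: 1 | 1 | 2 | 3 | 4 | 5 | 6
  R[7]: 1 | 2 | 3 | 4 | 5 | 6 | 7

reading off 1-entries of Δ²R: w = (3, 7, 6, 4, 5, 1, 2).

3 SE-corners of the 15-cell Rothe diagram give Ess(w):

[(2, 6, 1), (3, 5, 1), (5, 2, 0)]


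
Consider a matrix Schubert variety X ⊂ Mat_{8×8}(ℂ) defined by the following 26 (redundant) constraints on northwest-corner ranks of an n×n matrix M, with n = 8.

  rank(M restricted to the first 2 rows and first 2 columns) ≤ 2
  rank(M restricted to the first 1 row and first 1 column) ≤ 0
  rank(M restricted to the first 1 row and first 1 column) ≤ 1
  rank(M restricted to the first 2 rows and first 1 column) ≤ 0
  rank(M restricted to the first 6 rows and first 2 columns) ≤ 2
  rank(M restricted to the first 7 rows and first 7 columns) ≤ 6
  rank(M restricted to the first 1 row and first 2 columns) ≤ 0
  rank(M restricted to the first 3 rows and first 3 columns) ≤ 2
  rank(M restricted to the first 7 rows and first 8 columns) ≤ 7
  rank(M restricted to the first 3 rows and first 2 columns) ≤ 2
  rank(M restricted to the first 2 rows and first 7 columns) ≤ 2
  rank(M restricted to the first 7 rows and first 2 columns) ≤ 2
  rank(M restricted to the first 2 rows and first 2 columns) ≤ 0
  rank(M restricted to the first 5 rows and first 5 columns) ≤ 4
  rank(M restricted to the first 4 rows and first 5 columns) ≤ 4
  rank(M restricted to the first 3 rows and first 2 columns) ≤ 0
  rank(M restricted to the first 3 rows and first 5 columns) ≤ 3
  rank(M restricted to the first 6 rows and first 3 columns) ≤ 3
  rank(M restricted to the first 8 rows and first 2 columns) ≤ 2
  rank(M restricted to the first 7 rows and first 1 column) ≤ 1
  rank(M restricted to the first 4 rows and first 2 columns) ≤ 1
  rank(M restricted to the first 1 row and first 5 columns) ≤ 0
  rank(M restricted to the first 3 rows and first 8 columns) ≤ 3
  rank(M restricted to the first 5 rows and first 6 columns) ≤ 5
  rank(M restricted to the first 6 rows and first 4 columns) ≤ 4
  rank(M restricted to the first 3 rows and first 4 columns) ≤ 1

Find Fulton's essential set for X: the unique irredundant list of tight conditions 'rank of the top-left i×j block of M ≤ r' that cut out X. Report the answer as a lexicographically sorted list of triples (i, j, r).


Rank table r_w(8×8) implied by the 26 constraints:

  0, 0, 0, 0, 0, 1, 1, 1
  0, 0, 1, 1, 1, 2, 2, 2
  0, 0, 1, 1, 2, 3, 3, 3
  1, 1, 2, 2, 3, 4, 4, 4
  1, 2, 3, 3, 4, 5, 5, 5
  1, 2, 3, 4, 5, 6, 6, 6
  1, 2, 3, 4, 5, 6, 6, 7
  1, 2, 3, 4, 5, 6, 7, 8

reading off 1-entries of Δ²R: w = (6, 3, 5, 1, 2, 4, 8, 7).

Rothe diagram D(w) (11 cells), 4 SE-corners (essential conditions):

[(1, 5, 0), (3, 2, 0), (3, 4, 1), (7, 7, 6)]


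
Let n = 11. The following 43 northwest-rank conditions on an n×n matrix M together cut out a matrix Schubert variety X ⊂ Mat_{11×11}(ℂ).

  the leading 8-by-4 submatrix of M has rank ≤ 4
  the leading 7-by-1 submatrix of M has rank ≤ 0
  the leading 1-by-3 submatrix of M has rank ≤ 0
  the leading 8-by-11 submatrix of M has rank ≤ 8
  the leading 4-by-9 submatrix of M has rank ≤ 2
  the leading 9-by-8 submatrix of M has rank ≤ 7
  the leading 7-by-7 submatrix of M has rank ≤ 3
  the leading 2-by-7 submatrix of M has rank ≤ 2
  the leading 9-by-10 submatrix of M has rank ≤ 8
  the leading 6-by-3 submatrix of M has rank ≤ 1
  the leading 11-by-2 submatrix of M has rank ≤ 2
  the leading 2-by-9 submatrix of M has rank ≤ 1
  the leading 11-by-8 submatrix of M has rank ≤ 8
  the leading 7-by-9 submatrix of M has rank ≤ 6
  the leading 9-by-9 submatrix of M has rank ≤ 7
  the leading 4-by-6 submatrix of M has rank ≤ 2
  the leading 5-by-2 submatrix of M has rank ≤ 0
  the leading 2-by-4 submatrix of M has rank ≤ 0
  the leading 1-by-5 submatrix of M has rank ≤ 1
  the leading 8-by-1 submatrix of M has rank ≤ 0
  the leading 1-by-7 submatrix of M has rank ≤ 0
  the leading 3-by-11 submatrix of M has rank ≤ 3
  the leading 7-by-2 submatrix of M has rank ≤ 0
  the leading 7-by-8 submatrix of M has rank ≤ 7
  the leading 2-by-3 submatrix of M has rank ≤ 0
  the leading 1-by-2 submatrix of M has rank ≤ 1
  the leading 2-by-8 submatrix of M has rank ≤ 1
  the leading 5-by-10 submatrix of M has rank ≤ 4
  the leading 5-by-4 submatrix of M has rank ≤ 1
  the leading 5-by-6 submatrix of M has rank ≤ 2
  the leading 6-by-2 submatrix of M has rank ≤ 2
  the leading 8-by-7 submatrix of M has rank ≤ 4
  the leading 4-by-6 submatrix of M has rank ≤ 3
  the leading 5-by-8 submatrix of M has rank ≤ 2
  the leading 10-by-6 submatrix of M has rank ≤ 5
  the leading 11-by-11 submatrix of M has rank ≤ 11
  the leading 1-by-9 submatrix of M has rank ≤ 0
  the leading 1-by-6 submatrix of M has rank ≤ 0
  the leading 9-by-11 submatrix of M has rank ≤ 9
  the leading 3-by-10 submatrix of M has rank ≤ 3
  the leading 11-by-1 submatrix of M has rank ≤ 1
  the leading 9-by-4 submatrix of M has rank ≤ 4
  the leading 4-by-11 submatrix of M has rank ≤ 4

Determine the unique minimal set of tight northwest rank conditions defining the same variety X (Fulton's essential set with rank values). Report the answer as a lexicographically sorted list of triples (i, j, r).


Propagating the 43 rank bounds to every northwest block:

  R[1]: 0  0  0  0  0  0  0  0  0  1  1
  R[2]: 0  0  0  0  1  1  1  1  1  2  2
  R[3]: 0  0  1  1  2  2  2  2  2  3  3
  R[4]: 0  0  1  1  2  2  2  2  2  3  4
  R[5]: 0  0  1  1  2  2  2  2  3  4  5
  R[6]: 0  0  1  2  3  3  3  3  4  5  6
  R[7]: 0  0  1  2  3  3  3  4  5  6  7
  R[8]: 0  1  2  3  4  4  4  5  6  7  8
  R[9]: 1  2  3  4  5  5  5  6  7  8  9
  R[10]: 1  2  3  4  5  5  6  7  8  9  10
  R[11]: 1  2  3  4  5  6  7  8  9  10  11

so w = (10, 5, 3, 11, 9, 4, 8, 2, 1, 7, 6).

ℓ(w)=36; the 9 essential cells (i,j,r):

[(1, 9, 0), (2, 4, 0), (4, 9, 2), (5, 4, 1), (5, 8, 2), (7, 2, 0), (7, 7, 3), (8, 1, 0), (10, 6, 5)]


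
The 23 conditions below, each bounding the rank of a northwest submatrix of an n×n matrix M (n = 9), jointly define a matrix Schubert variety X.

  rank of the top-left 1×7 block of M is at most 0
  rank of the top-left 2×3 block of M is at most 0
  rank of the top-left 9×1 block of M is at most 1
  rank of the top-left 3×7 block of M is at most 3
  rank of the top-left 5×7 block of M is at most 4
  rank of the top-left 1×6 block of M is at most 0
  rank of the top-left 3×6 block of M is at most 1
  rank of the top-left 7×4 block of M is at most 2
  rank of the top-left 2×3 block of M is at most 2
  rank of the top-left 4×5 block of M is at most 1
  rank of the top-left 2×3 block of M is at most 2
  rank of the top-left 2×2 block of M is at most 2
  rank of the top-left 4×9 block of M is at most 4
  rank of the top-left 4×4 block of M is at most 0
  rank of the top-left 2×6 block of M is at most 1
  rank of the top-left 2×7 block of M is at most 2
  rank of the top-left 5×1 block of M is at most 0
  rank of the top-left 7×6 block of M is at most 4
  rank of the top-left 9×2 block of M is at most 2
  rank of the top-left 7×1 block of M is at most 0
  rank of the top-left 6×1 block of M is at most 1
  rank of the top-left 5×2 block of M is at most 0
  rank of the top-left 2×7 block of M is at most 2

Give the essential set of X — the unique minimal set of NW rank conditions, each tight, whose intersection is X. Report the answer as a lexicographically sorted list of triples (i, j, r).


Computing R[i][j] = min implied NW-rank bound (n=9, 23 conditions):

  R[1]: 0 | 0 | 0 | 0 | 0 | 0 | 0 | 1 | 1
  R[2]: 0 | 0 | 0 | 0 | 1 | 1 | 1 | 2 | 2
  R[3]: 0 | 0 | 0 | 0 | 1 | 1 | 2 | 3 | 3
  R[4]: 0 | 0 | 0 | 0 | 1 | 2 | 3 | 4 | 4
  R[5]: 0 | 0 | 1 | 1 | 2 | 3 | 4 | 5 | 5
  R[6]: 0 | 1 | 2 | 2 | 3 | 4 | 5 | 6 | 6
  R[7]: 0 | 1 | 2 | 2 | 3 | 4 | 5 | 6 | 7
  R[8]: 1 | 2 | 3 | 3 | 4 | 5 | 6 | 7 | 8
  R[9]: 1 | 2 | 3 | 4 | 5 | 6 | 7 | 8 | 9

hence w(1..9) = (8, 5, 7, 6, 3, 2, 9, 1, 4).

6 SE-corners of the 25-cell Rothe diagram give Ess(w):

[(1, 7, 0), (3, 6, 1), (4, 4, 0), (5, 2, 0), (7, 1, 0), (7, 4, 2)]


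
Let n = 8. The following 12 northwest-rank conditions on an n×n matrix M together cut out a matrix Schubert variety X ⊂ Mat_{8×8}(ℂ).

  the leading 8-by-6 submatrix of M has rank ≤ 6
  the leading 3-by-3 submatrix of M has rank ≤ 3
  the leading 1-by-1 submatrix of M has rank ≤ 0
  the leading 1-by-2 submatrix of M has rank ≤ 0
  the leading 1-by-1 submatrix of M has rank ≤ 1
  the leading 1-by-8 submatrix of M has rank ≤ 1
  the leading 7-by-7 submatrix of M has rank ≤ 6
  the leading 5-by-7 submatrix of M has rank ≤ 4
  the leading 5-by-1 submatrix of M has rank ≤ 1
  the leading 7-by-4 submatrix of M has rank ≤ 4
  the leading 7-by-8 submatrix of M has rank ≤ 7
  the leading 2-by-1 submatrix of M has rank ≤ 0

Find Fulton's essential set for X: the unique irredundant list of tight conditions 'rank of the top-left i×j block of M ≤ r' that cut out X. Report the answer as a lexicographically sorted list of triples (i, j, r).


Reconstructing r_w from the 12 given conditions:

  row 1: 0 | 0 | 1 | 1 | 1 | 1 | 1 | 1
  row 2: 0 | 1 | 2 | 2 | 2 | 2 | 2 | 2
  row 3: 1 | 2 | 3 | 3 | 3 | 3 | 3 | 3
  row 4: 1 | 2 | 3 | 4 | 4 | 4 | 4 | 4
  row 5: 1 | 2 | 3 | 4 | 4 | 4 | 4 | 5
  row 6: 1 | 2 | 3 | 4 | 5 | 5 | 5 | 6
  row 7: 1 | 2 | 3 | 4 | 5 | 6 | 6 | 7
  row 8: 1 | 2 | 3 | 4 | 5 | 6 | 7 | 8

second differences of R give the permutation w = (3, 2, 1, 4, 8, 5, 6, 7).

ℓ(w)=6; the 3 essential cells (i,j,r):

[(1, 2, 0), (2, 1, 0), (5, 7, 4)]


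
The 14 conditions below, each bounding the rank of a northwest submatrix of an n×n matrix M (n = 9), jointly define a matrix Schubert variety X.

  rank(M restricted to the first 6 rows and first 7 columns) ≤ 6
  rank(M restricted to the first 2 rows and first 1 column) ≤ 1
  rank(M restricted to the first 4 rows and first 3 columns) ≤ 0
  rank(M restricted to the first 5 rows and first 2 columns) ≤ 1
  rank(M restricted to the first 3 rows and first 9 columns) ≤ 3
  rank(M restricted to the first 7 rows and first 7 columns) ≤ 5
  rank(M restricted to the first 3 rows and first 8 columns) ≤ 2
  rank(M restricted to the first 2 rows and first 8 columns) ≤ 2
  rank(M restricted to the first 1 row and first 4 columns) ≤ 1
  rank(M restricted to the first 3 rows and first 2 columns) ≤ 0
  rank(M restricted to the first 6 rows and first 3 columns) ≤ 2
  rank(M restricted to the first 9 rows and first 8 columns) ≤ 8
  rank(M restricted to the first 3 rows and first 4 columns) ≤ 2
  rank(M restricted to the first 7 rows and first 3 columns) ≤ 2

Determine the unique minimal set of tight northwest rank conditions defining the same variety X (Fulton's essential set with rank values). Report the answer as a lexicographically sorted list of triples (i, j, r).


Reconstructing r_w from the 14 given conditions:

  i=1: 0 | 0 | 0 | 1 | 1 | 1 | 1 | 1 | 1
  i=2: 0 | 0 | 0 | 1 | 2 | 2 | 2 | 2 | 2
  i=3: 0 | 0 | 0 | 1 | 2 | 2 | 2 | 2 | 3
  i=4: 0 | 0 | 0 | 1 | 2 | 3 | 3 | 3 | 4
  i=5: 1 | 1 | 1 | 2 | 3 | 4 | 4 | 4 | 5
  i=6: 1 | 2 | 2 | 3 | 4 | 5 | 5 | 5 | 6
  i=7: 1 | 2 | 2 | 3 | 4 | 5 | 5 | 6 | 7
  i=8: 1 | 2 | 3 | 4 | 5 | 6 | 6 | 7 | 8
  i=9: 1 | 2 | 3 | 4 | 5 | 6 | 7 | 8 | 9

reading off 1-entries of Δ²R: w = (4, 5, 9, 6, 1, 2, 8, 3, 7).

ℓ(w)=17; the 4 essential cells (i,j,r):

[(3, 8, 2), (4, 3, 0), (7, 3, 2), (7, 7, 5)]


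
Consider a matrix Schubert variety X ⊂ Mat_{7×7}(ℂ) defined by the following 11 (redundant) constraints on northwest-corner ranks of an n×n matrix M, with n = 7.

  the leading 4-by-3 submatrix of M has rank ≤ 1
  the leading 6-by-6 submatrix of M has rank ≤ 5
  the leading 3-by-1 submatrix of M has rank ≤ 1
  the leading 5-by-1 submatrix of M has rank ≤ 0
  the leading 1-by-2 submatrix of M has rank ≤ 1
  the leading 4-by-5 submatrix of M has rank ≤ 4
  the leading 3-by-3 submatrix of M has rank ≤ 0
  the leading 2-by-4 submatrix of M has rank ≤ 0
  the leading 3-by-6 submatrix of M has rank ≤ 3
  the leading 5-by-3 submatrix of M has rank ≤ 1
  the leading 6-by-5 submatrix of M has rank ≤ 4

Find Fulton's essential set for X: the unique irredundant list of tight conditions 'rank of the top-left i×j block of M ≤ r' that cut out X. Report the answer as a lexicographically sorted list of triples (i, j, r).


Computing R[i][j] = min implied NW-rank bound (n=7, 11 conditions):

  row 1: 0, 0, 0, 0, 1, 1, 1
  row 2: 0, 0, 0, 0, 1, 2, 2
  row 3: 0, 0, 0, 1, 2, 3, 3
  row 4: 0, 1, 1, 2, 3, 4, 4
  row 5: 0, 1, 1, 2, 3, 4, 5
  row 6: 1, 2, 2, 3, 4, 5, 6
  row 7: 1, 2, 3, 4, 5, 6, 7

reading off 1-entries of Δ²R: w = (5, 6, 4, 2, 7, 1, 3).

D(w) has 14 cells with 4 SE-corners; essential set:

[(2, 4, 0), (3, 3, 0), (5, 1, 0), (5, 3, 1)]


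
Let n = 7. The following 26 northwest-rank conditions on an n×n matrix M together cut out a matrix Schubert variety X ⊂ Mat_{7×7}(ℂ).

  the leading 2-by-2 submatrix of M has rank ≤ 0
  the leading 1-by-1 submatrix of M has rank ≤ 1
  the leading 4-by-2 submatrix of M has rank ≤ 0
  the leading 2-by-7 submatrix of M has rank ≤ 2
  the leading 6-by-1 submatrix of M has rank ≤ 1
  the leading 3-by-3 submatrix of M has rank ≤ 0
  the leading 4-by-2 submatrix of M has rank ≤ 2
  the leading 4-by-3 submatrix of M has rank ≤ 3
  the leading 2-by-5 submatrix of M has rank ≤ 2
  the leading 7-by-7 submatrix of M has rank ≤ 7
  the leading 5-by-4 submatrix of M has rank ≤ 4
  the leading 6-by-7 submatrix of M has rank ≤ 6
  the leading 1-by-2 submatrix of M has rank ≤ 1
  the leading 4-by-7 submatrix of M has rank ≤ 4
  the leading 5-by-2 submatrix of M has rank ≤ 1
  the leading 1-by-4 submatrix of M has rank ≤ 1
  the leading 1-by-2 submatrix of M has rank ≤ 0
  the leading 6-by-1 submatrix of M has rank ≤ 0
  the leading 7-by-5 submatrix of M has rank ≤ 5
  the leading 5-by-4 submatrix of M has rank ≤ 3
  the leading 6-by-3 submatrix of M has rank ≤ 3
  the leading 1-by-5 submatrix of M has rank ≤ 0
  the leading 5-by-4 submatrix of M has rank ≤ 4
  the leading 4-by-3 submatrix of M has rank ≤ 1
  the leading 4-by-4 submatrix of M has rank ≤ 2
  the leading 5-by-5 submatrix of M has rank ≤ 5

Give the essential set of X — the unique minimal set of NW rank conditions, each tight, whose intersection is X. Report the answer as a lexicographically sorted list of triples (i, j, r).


Computing R[i][j] = min implied NW-rank bound (n=7, 26 conditions):

  R[1]: 0  0  0  0  0  1  1
  R[2]: 0  0  0  1  1  2  2
  R[3]: 0  0  0  1  2  3  3
  R[4]: 0  0  1  2  3  4  4
  R[5]: 0  1  2  3  4  5  5
  R[6]: 0  1  2  3  4  5  6
  R[7]: 1  2  3  4  5  6  7

second differences of R give the permutation w = (6, 4, 5, 3, 2, 7, 1).

Rothe diagram D(w) (15 cells), 4 SE-corners (essential conditions):

[(1, 5, 0), (3, 3, 0), (4, 2, 0), (6, 1, 0)]


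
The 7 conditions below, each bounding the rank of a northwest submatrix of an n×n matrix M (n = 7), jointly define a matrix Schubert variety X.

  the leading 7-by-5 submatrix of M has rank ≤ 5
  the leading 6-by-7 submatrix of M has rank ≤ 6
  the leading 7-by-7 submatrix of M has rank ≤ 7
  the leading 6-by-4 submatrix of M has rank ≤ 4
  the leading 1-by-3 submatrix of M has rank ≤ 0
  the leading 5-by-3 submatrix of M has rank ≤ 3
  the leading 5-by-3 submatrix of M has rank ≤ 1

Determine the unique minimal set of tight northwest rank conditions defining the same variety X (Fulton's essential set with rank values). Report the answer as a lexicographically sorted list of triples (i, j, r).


Recovering R(i,j) via the rank-extension bound from the 7 conditions:

  0, 0, 0, 1, 1, 1, 1
  1, 1, 1, 2, 2, 2, 2
  1, 1, 1, 2, 3, 3, 3
  1, 1, 1, 2, 3, 4, 4
  1, 1, 1, 2, 3, 4, 5
  1, 2, 2, 3, 4, 5, 6
  1, 2, 3, 4, 5, 6, 7

reading off 1-entries of Δ²R: w = (4, 1, 5, 6, 7, 2, 3).

D(w) has 9 cells with 2 SE-corners; essential set:

[(1, 3, 0), (5, 3, 1)]
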